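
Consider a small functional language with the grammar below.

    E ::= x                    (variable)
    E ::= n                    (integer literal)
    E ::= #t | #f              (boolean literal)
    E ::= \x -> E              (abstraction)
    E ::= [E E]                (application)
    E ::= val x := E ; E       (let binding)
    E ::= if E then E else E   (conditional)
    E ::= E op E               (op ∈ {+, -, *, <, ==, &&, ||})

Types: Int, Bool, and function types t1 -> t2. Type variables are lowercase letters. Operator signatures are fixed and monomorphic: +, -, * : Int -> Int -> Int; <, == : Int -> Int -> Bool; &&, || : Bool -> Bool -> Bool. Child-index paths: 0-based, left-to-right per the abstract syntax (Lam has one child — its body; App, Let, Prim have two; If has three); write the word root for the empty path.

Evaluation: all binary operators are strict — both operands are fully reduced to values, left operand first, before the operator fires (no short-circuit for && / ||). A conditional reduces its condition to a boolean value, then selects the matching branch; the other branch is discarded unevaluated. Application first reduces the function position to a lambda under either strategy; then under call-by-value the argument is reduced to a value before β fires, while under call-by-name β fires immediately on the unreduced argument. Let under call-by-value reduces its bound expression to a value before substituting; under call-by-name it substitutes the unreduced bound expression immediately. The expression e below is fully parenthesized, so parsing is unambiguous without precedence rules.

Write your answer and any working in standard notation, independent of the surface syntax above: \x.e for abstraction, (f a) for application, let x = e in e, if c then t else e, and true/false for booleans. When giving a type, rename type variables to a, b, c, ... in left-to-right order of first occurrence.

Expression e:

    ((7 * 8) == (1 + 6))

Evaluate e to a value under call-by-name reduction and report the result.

Trace:
step 0: ((7 * 8) == (1 + 6))
step 1: [delta@0] (56 == (1 + 6))
step 2: [delta@1] (56 == 7)
step 3: [delta@root] false

Answer: false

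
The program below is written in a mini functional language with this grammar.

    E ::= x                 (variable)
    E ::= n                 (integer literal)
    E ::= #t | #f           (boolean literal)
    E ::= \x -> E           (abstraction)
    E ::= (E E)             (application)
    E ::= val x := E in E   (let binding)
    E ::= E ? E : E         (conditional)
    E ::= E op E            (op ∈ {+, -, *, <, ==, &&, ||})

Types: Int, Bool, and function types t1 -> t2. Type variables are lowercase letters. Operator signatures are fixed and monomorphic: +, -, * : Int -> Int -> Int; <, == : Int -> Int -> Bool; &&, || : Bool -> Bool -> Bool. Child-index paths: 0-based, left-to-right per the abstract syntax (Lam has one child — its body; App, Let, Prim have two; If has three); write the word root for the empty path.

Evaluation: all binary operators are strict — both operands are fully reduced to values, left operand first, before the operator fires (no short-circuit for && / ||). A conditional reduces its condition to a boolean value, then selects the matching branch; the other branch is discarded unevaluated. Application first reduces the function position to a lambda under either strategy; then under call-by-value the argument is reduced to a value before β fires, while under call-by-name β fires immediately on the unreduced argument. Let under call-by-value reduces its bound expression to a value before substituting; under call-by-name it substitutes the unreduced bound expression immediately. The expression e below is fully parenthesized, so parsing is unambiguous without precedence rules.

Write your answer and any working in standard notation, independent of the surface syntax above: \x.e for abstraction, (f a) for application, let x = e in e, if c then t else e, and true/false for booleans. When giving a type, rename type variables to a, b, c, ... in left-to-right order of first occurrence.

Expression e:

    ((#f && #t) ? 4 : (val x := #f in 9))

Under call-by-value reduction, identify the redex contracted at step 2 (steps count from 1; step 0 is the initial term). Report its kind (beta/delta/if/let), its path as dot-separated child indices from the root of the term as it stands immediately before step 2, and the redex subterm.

Answer: if at root : (if false then 4 else (let x = false in 9))

Derivation:
step 0: (if (false && true) then 4 else (let x = false in 9))
step 1: [delta@0] (if false then 4 else (let x = false in 9))
step 2: [if@root] (let x = false in 9)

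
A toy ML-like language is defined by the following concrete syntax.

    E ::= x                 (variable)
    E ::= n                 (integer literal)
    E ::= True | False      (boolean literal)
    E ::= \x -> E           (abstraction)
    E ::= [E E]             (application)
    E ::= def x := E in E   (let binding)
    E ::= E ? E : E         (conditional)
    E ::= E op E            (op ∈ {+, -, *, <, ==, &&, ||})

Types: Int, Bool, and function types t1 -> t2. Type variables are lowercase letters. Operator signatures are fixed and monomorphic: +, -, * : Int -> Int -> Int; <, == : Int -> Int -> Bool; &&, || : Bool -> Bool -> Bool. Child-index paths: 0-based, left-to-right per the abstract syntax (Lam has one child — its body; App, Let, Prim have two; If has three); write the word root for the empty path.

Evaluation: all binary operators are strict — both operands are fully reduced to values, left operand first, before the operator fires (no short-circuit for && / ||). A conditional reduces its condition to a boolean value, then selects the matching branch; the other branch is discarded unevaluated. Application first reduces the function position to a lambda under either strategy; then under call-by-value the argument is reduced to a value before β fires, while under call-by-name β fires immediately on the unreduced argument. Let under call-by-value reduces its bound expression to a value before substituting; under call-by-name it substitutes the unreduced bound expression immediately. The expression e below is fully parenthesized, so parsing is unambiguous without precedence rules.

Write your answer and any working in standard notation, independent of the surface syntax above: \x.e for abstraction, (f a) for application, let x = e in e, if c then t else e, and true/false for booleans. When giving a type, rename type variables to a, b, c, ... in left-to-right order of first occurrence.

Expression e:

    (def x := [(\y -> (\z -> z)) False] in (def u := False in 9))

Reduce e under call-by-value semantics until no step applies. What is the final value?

Working:
step 0: (let x = ((\y.(\z.z)) false) in (let u = false in 9))
step 1: [beta@0] (let x = (\z.z) in (let u = false in 9))
step 2: [let@root] (let u = false in 9)
step 3: [let@root] 9

Answer: 9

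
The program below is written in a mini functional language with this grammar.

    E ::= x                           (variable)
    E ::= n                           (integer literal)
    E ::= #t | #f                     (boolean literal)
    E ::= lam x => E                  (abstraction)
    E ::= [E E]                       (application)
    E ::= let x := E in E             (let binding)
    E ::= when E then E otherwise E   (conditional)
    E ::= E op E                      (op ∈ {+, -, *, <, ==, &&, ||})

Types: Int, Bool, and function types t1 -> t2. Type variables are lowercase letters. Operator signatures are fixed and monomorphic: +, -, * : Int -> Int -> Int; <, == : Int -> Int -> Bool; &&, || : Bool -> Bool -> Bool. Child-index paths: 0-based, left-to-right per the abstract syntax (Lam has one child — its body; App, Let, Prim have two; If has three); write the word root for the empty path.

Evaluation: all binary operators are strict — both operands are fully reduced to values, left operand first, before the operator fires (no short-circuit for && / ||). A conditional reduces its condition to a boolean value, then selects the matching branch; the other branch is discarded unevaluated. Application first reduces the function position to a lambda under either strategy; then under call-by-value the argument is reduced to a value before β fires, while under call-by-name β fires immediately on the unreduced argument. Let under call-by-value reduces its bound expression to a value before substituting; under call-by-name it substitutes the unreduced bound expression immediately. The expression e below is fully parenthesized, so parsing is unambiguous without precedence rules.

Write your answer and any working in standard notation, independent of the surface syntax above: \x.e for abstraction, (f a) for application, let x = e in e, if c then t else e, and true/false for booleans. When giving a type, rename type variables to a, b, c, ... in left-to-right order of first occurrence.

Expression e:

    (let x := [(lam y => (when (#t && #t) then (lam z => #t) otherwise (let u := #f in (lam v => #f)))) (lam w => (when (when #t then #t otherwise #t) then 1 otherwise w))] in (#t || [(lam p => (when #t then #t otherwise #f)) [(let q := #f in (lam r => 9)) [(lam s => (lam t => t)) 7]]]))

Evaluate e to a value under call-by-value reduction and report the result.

Working:
step 0: (let x = ((\y.(if (true && true) then (\z.true) else (let u = false in (\v.false)))) (\w.(if (if true then true else true) then 1 else w))) in (true || ((\p.(if true then true else false)) ((let q = false in (\r.9)) ((\s.(\t.t)) 7)))))
step 1: [beta@0] (let x = (if (true && true) then (\z.true) else (let u = false in (\v.false))) in (true || ((\p.(if true then true else false)) ((let q = false in (\r.9)) ((\s.(\t.t)) 7)))))
step 2: [delta@0.0] (let x = (if true then (\z.true) else (let u = false in (\v.false))) in (true || ((\p.(if true then true else false)) ((let q = false in (\r.9)) ((\s.(\t.t)) 7)))))
step 3: [if@0] (let x = (\z.true) in (true || ((\p.(if true then true else false)) ((let q = false in (\r.9)) ((\s.(\t.t)) 7)))))
step 4: [let@root] (true || ((\p.(if true then true else false)) ((let q = false in (\r.9)) ((\s.(\t.t)) 7))))
step 5: [let@1.1.0] (true || ((\p.(if true then true else false)) ((\r.9) ((\s.(\t.t)) 7))))
step 6: [beta@1.1.1] (true || ((\p.(if true then true else false)) ((\r.9) (\t.t))))
step 7: [beta@1.1] (true || ((\p.(if true then true else false)) 9))
step 8: [beta@1] (true || (if true then true else false))
step 9: [if@1] (true || true)
step 10: [delta@root] true

Answer: true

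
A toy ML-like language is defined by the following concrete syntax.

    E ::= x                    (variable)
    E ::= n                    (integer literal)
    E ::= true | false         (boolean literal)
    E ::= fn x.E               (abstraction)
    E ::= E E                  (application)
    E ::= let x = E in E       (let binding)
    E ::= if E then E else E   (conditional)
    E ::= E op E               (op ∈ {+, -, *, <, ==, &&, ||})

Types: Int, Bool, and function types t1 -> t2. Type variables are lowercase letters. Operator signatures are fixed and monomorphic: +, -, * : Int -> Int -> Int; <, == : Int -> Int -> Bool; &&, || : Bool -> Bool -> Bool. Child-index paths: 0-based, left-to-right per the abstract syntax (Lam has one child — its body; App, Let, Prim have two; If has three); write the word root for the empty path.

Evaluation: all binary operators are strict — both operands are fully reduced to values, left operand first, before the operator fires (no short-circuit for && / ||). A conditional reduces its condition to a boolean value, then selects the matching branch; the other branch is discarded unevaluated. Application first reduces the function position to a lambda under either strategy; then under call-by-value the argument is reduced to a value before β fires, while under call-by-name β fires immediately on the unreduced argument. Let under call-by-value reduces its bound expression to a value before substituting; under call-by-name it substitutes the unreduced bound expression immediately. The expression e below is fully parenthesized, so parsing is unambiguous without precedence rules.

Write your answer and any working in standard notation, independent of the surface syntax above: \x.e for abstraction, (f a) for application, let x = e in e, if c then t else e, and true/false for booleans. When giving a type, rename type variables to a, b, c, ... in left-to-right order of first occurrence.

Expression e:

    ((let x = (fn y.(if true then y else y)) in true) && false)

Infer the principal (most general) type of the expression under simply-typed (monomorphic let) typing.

Answer: Bool

Derivation:
  unify Bool ~ Bool
y : a
y : a
  unify a ~ a
\y._ : a -> a
let x : a -> a
  unify Bool ~ Bool
  unify Bool ~ Bool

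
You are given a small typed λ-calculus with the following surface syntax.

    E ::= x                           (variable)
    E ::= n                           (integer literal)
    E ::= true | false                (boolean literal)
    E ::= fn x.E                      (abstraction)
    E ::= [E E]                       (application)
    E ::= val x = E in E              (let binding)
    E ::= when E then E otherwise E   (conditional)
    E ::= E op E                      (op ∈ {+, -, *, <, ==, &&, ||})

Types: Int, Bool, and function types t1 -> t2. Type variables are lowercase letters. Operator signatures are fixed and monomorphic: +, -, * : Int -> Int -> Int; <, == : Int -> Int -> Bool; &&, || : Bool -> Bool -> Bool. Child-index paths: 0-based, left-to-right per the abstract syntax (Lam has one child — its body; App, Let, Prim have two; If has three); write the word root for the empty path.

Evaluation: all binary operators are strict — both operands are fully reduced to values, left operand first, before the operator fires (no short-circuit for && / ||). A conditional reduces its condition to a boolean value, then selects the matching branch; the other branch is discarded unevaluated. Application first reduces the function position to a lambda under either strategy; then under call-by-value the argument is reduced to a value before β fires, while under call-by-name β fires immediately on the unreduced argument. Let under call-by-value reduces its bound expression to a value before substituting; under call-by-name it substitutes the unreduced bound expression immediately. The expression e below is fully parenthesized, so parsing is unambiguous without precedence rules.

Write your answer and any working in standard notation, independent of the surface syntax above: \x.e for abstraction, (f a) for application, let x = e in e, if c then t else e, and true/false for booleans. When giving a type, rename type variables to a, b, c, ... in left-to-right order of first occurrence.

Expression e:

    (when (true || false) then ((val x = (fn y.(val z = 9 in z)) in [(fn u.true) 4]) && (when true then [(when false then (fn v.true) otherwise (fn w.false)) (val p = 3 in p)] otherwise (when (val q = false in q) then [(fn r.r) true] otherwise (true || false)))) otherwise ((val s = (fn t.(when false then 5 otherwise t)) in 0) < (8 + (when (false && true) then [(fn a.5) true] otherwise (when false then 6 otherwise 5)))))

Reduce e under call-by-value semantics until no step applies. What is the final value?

Answer: false

Trace:
step 0: (if (true || false) then ((let x = (\y.(let z = 9 in z)) in ((\u.true) 4)) && (if true then ((if false then (\v.true) else (\w.false)) (let p = 3 in p)) else (if (let q = false in q) then ((\r.r) true) else (true || false)))) else ((let s = (\t.(if false then 5 else t)) in 0) < (8 + (if (false && true) then ((\a.5) true) else (if false then 6 else 5)))))
step 1: [delta@0] (if true then ((let x = (\y.(let z = 9 in z)) in ((\u.true) 4)) && (if true then ((if false then (\v.true) else (\w.false)) (let p = 3 in p)) else (if (let q = false in q) then ((\r.r) true) else (true || false)))) else ((let s = (\t.(if false then 5 else t)) in 0) < (8 + (if (false && true) then ((\a.5) true) else (if false then 6 else 5)))))
step 2: [if@root] ((let x = (\y.(let z = 9 in z)) in ((\u.true) 4)) && (if true then ((if false then (\v.true) else (\w.false)) (let p = 3 in p)) else (if (let q = false in q) then ((\r.r) true) else (true || false))))
step 3: [let@0] (((\u.true) 4) && (if true then ((if false then (\v.true) else (\w.false)) (let p = 3 in p)) else (if (let q = false in q) then ((\r.r) true) else (true || false))))
step 4: [beta@0] (true && (if true then ((if false then (\v.true) else (\w.false)) (let p = 3 in p)) else (if (let q = false in q) then ((\r.r) true) else (true || false))))
step 5: [if@1] (true && ((if false then (\v.true) else (\w.false)) (let p = 3 in p)))
step 6: [if@1.0] (true && ((\w.false) (let p = 3 in p)))
step 7: [let@1.1] (true && ((\w.false) 3))
step 8: [beta@1] (true && false)
step 9: [delta@root] false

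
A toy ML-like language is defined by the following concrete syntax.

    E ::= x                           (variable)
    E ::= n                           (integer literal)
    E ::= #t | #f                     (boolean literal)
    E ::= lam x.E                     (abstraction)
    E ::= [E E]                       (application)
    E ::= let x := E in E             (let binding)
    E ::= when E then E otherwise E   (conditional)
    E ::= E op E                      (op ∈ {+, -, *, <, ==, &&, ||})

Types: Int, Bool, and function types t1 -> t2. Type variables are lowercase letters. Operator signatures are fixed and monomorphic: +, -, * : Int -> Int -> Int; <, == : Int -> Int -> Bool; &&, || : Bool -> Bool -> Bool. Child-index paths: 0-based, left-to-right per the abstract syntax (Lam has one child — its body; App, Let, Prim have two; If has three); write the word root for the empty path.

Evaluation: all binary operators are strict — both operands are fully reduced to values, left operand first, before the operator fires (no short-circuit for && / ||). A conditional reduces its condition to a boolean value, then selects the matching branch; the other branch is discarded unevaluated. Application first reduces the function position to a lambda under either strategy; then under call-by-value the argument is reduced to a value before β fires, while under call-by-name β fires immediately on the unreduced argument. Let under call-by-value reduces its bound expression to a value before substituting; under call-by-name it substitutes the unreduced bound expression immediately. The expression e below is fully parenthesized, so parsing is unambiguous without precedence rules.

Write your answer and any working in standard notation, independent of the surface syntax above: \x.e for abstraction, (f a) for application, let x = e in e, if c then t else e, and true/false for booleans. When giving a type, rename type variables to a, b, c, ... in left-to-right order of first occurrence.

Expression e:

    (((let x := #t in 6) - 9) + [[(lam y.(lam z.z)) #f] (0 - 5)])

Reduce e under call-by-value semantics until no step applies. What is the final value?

Derivation:
step 0: (((let x = true in 6) - 9) + (((\y.(\z.z)) false) (0 - 5)))
step 1: [let@0.0] ((6 - 9) + (((\y.(\z.z)) false) (0 - 5)))
step 2: [delta@0] (-3 + (((\y.(\z.z)) false) (0 - 5)))
step 3: [beta@1.0] (-3 + ((\z.z) (0 - 5)))
step 4: [delta@1.1] (-3 + ((\z.z) -5))
step 5: [beta@1] (-3 + -5)
step 6: [delta@root] -8

Answer: -8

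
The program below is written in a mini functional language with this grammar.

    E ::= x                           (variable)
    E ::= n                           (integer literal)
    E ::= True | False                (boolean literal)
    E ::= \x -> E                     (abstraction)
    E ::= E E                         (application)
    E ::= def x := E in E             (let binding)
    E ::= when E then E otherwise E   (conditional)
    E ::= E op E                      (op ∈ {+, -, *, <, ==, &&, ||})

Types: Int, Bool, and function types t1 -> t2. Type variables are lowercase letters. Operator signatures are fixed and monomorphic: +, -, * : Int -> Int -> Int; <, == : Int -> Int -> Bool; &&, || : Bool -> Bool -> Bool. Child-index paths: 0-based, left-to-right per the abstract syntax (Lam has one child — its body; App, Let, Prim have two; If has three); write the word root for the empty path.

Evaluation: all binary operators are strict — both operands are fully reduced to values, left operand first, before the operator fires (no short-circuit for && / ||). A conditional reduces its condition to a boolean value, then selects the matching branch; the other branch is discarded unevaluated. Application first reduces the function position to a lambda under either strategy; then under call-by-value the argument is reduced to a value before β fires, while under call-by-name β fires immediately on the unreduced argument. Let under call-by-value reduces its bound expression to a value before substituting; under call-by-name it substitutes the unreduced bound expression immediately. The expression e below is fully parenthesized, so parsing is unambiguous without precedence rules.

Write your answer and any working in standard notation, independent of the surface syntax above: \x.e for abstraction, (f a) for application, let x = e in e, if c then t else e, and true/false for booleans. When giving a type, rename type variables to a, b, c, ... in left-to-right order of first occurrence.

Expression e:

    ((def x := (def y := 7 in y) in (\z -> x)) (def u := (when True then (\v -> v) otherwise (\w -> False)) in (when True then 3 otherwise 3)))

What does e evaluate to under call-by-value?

Working:
step 0: ((let x = (let y = 7 in y) in (\z.x)) (let u = (if true then (\v.v) else (\w.false)) in (if true then 3 else 3)))
step 1: [let@0.0] ((let x = 7 in (\z.x)) (let u = (if true then (\v.v) else (\w.false)) in (if true then 3 else 3)))
step 2: [let@0] ((\z.7) (let u = (if true then (\v.v) else (\w.false)) in (if true then 3 else 3)))
step 3: [if@1.0] ((\z.7) (let u = (\v.v) in (if true then 3 else 3)))
step 4: [let@1] ((\z.7) (if true then 3 else 3))
step 5: [if@1] ((\z.7) 3)
step 6: [beta@root] 7

Answer: 7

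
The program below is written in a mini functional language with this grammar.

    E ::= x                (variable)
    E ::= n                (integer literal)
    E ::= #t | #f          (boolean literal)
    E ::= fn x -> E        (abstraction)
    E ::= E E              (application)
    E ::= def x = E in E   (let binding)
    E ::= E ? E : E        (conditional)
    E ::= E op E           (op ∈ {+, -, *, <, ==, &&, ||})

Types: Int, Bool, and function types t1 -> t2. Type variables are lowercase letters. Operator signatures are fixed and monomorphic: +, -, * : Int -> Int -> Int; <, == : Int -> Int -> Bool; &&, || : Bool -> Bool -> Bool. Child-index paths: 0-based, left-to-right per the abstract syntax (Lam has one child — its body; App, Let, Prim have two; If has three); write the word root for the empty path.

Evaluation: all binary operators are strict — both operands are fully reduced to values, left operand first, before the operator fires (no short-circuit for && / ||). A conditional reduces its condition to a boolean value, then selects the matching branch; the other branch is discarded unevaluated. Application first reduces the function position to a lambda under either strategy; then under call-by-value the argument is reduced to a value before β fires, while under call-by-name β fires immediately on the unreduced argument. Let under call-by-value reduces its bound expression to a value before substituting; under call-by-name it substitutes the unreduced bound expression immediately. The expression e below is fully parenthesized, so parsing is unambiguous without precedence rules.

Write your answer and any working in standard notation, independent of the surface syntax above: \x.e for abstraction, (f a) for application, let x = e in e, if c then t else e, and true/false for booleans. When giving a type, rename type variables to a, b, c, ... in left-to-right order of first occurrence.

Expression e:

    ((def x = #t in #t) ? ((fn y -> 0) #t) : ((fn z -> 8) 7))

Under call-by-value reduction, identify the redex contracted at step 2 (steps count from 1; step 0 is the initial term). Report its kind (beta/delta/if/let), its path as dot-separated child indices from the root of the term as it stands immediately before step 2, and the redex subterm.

Trace:
step 0: (if (let x = true in true) then ((\y.0) true) else ((\z.8) 7))
step 1: [let@0] (if true then ((\y.0) true) else ((\z.8) 7))
step 2: [if@root] ((\y.0) true)

Answer: if at root : (if true then ((\y.0) true) else ((\z.8) 7))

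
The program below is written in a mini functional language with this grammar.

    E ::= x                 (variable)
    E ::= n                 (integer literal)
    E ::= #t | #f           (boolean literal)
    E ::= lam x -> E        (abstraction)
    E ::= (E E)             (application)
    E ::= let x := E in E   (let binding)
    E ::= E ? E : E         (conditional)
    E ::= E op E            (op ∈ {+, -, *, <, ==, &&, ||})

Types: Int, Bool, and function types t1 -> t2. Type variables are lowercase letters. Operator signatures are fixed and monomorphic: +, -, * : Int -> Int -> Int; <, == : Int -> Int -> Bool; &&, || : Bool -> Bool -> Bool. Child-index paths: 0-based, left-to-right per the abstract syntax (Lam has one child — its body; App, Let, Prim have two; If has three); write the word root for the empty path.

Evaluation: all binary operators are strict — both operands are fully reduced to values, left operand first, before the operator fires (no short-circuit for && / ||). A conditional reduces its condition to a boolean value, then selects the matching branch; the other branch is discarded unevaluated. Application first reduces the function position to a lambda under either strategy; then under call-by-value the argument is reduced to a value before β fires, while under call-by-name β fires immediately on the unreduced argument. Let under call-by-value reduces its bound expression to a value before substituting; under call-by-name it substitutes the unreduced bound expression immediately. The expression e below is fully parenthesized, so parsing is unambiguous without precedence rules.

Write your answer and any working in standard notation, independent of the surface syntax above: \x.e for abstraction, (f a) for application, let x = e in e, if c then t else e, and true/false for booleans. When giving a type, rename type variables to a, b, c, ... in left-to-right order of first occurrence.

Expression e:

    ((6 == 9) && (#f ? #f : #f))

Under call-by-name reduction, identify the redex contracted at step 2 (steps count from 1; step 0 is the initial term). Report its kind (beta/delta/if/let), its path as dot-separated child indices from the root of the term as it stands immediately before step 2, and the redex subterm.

Answer: if at 1 : (if false then false else false)

Working:
step 0: ((6 == 9) && (if false then false else false))
step 1: [delta@0] (false && (if false then false else false))
step 2: [if@1] (false && false)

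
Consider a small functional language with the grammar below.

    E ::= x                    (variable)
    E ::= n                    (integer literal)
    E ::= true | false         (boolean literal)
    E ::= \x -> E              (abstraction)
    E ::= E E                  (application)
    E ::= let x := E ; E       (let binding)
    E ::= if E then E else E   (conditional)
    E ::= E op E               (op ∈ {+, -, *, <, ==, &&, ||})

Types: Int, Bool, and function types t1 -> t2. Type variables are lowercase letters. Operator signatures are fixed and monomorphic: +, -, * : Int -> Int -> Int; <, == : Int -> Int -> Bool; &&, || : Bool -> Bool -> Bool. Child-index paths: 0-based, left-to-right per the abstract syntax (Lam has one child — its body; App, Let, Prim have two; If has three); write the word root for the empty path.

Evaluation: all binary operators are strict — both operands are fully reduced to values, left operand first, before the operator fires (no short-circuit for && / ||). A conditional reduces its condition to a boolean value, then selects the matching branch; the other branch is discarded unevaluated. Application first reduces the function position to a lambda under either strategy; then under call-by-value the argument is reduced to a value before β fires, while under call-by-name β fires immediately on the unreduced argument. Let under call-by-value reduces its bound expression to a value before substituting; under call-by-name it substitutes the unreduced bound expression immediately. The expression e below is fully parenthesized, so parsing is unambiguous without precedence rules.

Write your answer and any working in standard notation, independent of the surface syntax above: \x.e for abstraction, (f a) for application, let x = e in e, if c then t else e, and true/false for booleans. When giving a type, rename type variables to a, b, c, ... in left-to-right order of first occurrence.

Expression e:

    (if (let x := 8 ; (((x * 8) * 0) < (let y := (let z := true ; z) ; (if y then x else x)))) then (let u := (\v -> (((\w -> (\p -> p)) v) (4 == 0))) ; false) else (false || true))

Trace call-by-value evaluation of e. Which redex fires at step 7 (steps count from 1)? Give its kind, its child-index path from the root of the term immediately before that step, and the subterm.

Working:
step 0: (if (let x = 8 in (((x * 8) * 0) < (let y = (let z = true in z) in (if y then x else x)))) then (let u = (\v.(((\w.(\p.p)) v) (4 == 0))) in false) else (false || true))
step 1: [let@0] (if (((8 * 8) * 0) < (let y = (let z = true in z) in (if y then 8 else 8))) then (let u = (\v.(((\w.(\p.p)) v) (4 == 0))) in false) else (false || true))
step 2: [delta@0.0.0] (if ((64 * 0) < (let y = (let z = true in z) in (if y then 8 else 8))) then (let u = (\v.(((\w.(\p.p)) v) (4 == 0))) in false) else (false || true))
step 3: [delta@0.0] (if (0 < (let y = (let z = true in z) in (if y then 8 else 8))) then (let u = (\v.(((\w.(\p.p)) v) (4 == 0))) in false) else (false || true))
step 4: [let@0.1.0] (if (0 < (let y = true in (if y then 8 else 8))) then (let u = (\v.(((\w.(\p.p)) v) (4 == 0))) in false) else (false || true))
step 5: [let@0.1] (if (0 < (if true then 8 else 8)) then (let u = (\v.(((\w.(\p.p)) v) (4 == 0))) in false) else (false || true))
step 6: [if@0.1] (if (0 < 8) then (let u = (\v.(((\w.(\p.p)) v) (4 == 0))) in false) else (false || true))
step 7: [delta@0] (if true then (let u = (\v.(((\w.(\p.p)) v) (4 == 0))) in false) else (false || true))

Answer: delta at 0 : (0 < 8)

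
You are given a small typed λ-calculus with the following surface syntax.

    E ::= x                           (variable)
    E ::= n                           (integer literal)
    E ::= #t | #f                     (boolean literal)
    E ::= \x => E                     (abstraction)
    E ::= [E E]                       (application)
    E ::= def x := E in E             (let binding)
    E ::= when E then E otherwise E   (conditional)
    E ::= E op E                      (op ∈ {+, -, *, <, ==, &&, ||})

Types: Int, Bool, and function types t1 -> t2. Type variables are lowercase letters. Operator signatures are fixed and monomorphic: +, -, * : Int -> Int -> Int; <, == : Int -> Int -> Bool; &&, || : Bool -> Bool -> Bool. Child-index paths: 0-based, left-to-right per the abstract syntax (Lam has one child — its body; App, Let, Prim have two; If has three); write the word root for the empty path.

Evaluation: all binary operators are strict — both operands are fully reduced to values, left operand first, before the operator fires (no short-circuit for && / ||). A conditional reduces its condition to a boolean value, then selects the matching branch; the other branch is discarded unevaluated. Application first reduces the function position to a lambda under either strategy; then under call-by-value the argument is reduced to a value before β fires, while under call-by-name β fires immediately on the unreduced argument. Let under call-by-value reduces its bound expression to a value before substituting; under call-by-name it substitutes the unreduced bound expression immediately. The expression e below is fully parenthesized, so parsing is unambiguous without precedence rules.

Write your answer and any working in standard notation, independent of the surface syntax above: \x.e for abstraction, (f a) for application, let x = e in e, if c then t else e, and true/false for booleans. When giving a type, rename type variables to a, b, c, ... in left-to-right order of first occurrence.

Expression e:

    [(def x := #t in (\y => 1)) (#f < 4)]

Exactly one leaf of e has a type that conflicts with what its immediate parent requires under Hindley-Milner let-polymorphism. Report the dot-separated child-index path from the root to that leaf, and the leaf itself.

Trace:
let x : Bool
\y._ : a -> Int
  unify Bool ~ Int
  FAIL: mismatch Bool ~ Int

Answer: 1.0 : false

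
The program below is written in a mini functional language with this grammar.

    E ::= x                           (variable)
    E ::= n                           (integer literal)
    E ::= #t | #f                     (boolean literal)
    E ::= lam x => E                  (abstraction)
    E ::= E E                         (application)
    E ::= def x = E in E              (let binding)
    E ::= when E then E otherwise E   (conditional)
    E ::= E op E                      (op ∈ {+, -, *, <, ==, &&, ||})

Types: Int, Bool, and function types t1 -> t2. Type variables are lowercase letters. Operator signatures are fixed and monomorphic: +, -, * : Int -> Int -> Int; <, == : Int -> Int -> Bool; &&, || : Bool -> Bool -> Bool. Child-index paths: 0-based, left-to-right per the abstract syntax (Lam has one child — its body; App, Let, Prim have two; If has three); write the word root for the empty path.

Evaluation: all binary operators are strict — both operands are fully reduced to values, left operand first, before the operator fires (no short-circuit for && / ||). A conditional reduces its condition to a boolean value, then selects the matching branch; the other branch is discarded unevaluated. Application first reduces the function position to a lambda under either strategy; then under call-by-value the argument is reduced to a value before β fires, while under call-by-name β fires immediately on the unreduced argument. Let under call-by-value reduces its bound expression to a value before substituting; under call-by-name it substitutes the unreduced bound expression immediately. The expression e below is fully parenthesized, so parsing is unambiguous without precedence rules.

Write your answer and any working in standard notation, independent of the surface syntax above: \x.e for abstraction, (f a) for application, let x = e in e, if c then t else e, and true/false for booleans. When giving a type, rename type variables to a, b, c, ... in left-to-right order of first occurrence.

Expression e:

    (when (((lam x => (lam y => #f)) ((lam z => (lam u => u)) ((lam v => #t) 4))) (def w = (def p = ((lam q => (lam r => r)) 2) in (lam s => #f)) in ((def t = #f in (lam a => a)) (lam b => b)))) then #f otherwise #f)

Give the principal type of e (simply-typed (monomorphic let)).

Answer: Bool

Derivation:
\y._ : b -> Bool
\x._ : a -> b -> Bool
u : d
\u._ : d -> d
\z._ : c -> d -> d
\v._ : e -> Bool
  unify e -> Bool ~ Int -> f
  unify e ~ Int
  unify Bool ~ f
_ _ : Bool
  unify c -> d -> d ~ Bool -> g
  unify c ~ Bool
  unify d -> d ~ g
_ _ : d -> d
  unify a -> b -> Bool ~ (d -> d) -> h
  unify a ~ d -> d
  unify b -> Bool ~ h
_ _ : b -> Bool
r : j
\r._ : j -> j
\q._ : i -> j -> j
  unify i -> j -> j ~ Int -> k
  unify i ~ Int
  unify j -> j ~ k
_ _ : j -> j
let p : j -> j
\s._ : l -> Bool
let w : l -> Bool
let t : Bool
a : m
\a._ : m -> m
b : n
\b._ : n -> n
  unify m -> m ~ (n -> n) -> o
  unify m ~ n -> n
  unify n -> n ~ o
_ _ : n -> n
  unify b -> Bool ~ (n -> n) -> p
  unify b ~ n -> n
  unify Bool ~ p
_ _ : Bool
  unify Bool ~ Bool
  unify Bool ~ Bool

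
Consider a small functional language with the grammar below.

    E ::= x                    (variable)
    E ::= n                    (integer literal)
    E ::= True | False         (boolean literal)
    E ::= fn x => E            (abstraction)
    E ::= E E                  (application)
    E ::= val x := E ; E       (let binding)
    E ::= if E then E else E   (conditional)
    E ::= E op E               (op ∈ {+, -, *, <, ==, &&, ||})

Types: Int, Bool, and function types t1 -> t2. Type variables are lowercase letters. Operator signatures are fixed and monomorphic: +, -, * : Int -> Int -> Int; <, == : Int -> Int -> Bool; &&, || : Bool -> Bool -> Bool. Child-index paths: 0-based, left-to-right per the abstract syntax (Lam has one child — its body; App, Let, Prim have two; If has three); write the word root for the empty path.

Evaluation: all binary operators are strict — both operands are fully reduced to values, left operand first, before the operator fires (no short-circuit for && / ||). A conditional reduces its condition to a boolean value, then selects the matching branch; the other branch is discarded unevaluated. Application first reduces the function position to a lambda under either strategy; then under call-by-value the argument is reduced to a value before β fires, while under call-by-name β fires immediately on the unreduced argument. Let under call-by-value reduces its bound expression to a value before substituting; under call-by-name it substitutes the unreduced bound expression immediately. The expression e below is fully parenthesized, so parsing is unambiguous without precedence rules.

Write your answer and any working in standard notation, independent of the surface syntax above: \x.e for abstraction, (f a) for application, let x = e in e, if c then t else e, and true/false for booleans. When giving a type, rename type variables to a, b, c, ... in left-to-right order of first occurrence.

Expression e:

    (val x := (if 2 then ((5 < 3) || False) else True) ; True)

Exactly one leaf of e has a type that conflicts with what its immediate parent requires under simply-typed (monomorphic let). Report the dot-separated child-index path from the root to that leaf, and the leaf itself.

Answer: 0.0 : 2

Working:
  unify Int ~ Bool
  FAIL: mismatch Int ~ Bool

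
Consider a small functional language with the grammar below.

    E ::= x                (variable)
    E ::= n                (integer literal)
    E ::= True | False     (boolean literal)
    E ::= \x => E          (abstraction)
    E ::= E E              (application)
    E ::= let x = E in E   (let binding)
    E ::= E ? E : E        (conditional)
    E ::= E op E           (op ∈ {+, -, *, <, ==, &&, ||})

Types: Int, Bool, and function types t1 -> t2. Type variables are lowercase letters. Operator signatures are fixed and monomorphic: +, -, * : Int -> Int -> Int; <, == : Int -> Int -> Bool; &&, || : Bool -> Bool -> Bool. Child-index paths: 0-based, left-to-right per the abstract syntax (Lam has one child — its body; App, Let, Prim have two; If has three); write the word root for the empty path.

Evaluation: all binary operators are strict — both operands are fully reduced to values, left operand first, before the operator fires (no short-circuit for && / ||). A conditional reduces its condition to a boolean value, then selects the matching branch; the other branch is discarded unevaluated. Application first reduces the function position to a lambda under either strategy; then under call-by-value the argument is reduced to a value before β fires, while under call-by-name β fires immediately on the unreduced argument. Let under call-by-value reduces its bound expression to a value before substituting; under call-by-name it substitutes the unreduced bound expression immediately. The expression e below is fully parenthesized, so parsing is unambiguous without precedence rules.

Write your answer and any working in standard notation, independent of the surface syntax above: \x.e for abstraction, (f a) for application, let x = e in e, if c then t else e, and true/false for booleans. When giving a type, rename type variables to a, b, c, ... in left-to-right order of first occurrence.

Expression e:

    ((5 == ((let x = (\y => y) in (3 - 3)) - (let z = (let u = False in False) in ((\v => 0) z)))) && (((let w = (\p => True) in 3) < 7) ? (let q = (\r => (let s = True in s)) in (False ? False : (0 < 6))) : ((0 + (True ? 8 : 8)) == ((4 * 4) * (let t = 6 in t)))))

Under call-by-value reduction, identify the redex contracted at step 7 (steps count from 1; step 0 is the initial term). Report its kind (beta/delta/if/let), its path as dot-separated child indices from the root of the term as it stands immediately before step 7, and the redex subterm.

Working:
step 0: ((5 == ((let x = (\y.y) in (3 - 3)) - (let z = (let u = false in false) in ((\v.0) z)))) && (if ((let w = (\p.true) in 3) < 7) then (let q = (\r.(let s = true in s)) in (if false then false else (0 < 6))) else ((0 + (if true then 8 else 8)) == ((4 * 4) * (let t = 6 in t)))))
step 1: [let@0.1.0] ((5 == ((3 - 3) - (let z = (let u = false in false) in ((\v.0) z)))) && (if ((let w = (\p.true) in 3) < 7) then (let q = (\r.(let s = true in s)) in (if false then false else (0 < 6))) else ((0 + (if true then 8 else 8)) == ((4 * 4) * (let t = 6 in t)))))
step 2: [delta@0.1.0] ((5 == (0 - (let z = (let u = false in false) in ((\v.0) z)))) && (if ((let w = (\p.true) in 3) < 7) then (let q = (\r.(let s = true in s)) in (if false then false else (0 < 6))) else ((0 + (if true then 8 else 8)) == ((4 * 4) * (let t = 6 in t)))))
step 3: [let@0.1.1.0] ((5 == (0 - (let z = false in ((\v.0) z)))) && (if ((let w = (\p.true) in 3) < 7) then (let q = (\r.(let s = true in s)) in (if false then false else (0 < 6))) else ((0 + (if true then 8 else 8)) == ((4 * 4) * (let t = 6 in t)))))
step 4: [let@0.1.1] ((5 == (0 - ((\v.0) false))) && (if ((let w = (\p.true) in 3) < 7) then (let q = (\r.(let s = true in s)) in (if false then false else (0 < 6))) else ((0 + (if true then 8 else 8)) == ((4 * 4) * (let t = 6 in t)))))
step 5: [beta@0.1.1] ((5 == (0 - 0)) && (if ((let w = (\p.true) in 3) < 7) then (let q = (\r.(let s = true in s)) in (if false then false else (0 < 6))) else ((0 + (if true then 8 else 8)) == ((4 * 4) * (let t = 6 in t)))))
step 6: [delta@0.1] ((5 == 0) && (if ((let w = (\p.true) in 3) < 7) then (let q = (\r.(let s = true in s)) in (if false then false else (0 < 6))) else ((0 + (if true then 8 else 8)) == ((4 * 4) * (let t = 6 in t)))))
step 7: [delta@0] (false && (if ((let w = (\p.true) in 3) < 7) then (let q = (\r.(let s = true in s)) in (if false then false else (0 < 6))) else ((0 + (if true then 8 else 8)) == ((4 * 4) * (let t = 6 in t)))))

Answer: delta at 0 : (5 == 0)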